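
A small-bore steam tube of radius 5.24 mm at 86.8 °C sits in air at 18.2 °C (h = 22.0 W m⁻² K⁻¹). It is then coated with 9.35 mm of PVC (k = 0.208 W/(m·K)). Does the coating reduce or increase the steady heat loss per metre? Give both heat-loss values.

Critical radius for a cylinder: r_cr = k/h = 0.00945 m = 0.945 cm.
Outer radius after coating: r₂ = 0.00524 + 0.00935 = 0.01459 m.
r₁ < r_cr < r₂: heat loss rises to a maximum at r_cr then falls. Whether the coating helps depends on whether Q(r₂) has dropped back below Q(r₁).
Bare: R = 1/(2πr₁h) = 1.381 m·K/W; Q = 68.6/1.381 = 49.7 W/m.
Coated: R = R_cond + R_conv = 1.279 m·K/W; Q = 68.6/1.279 = 53.6 W/m.

increases: 49.7 → 53.6 W/m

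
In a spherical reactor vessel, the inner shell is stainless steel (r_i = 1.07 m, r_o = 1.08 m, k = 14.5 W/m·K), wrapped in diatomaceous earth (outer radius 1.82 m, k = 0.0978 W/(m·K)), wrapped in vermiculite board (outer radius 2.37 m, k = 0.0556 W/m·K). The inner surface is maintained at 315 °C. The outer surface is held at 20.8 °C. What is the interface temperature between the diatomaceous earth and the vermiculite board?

T = 131 °C

Resistance network (inner→outer):
  R_stainless steel = (1/1.07 − 1/1.08)/(4πk) = 0.008654/(4π·14.5) = 4.749×10^-5 K/W
  R_diatomaceous earth = (1/1.08 − 1/1.82)/(4πk) = 0.3765/(4π·0.0978) = 0.3063 K/W
  R_vermiculite board = (1/1.82 − 1/2.37)/(4πk) = 0.1275/(4π·0.0556) = 0.1825 K/W
ΣR = 4.749×10^-5 + 0.3063 + 0.1825 = 0.4888 K/W
Q = ΔT/ΣR = (315 °C − 20.8 °C)/0.4888 = 601.9 W
From the inner boundary to the diatomaceous earth/vermiculite board interface, ΣR_partial = 0.3063 K/W.
T_interface = T_in − Q·ΣR_partial = 315 °C − (601.9)(0.3063) = 131 °C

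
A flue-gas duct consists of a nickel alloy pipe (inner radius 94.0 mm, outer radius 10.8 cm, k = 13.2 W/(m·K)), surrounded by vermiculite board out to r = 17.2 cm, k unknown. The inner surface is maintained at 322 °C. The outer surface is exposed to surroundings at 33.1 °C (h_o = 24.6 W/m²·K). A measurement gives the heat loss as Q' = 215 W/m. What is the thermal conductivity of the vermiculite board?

k = 0.0568 W/m·K

ΣR = ΔT/Q' = |322 − 33.1|/215 = 1.344 m·K/W
Known resistances:
  R'_nickel alloy = ln(0.108/0.0940)/(2πk) = 0.1388/(2π·13.2) = 0.001674 m·K/W
  R'_conv,out = 1/(2πr h) = 1/(2π·0.172·24.6) = 0.03761 m·K/W
R_vermiculite board = ΣR − ΣR_known = 1.344 − 0.03928 = 1.305 m·K/W
ln(r₂/r₁)/(2πk) = 1.305 ⇒ k = 0.4654/(2π·1.305) = 0.0568 W/m·K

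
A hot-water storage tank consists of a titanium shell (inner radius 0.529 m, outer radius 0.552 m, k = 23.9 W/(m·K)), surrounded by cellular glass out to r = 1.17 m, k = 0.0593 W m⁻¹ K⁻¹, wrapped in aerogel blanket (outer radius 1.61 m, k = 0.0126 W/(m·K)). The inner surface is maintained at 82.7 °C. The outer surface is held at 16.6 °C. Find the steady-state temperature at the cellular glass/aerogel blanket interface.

T = 51.9 °C

Resistance network (inner→outer):
  R_titanium = (1/0.529 − 1/0.552)/(4πk) = 0.07876/(4π·23.9) = 2.623×10^-4 K/W
  R_cellular glass = (1/0.552 − 1/1.17)/(4πk) = 0.9569/(4π·0.0593) = 1.284 K/W
  R_aerogel blanket = (1/1.17 − 1/1.61)/(4πk) = 0.2336/(4π·0.0126) = 1.475 K/W
ΣR = 2.623×10^-4 + 1.284 + 1.475 = 2.759 K/W
Q = ΔT/ΣR = (82.7 °C − 16.6 °C)/2.759 = 23.96 W
From the inner boundary to the cellular glass/aerogel blanket interface, ΣR_partial = 1.284 K/W.
T_interface = T_in − Q·ΣR_partial = 82.7 °C − (23.96)(1.284) = 51.9 °C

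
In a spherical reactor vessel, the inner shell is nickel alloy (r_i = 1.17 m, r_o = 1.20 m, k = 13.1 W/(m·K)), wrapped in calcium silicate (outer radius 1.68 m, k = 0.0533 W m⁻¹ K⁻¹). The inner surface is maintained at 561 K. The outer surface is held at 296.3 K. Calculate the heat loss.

Q = 744 W

Resistance network (inner→outer):
  R_nickel alloy = (1/1.17 − 1/1.20)/(4πk) = 0.02137/(4π·13.1) = 1.298×10^-4 K/W
  R_calcium silicate = (1/1.20 − 1/1.68)/(4πk) = 0.2381/(4π·0.0533) = 0.3555 K/W
ΣR = 1.298×10^-4 + 0.3555 = 0.3556 K/W
Q = ΔT/ΣR = (561 K − 296.3 K)/0.3556 = 744 W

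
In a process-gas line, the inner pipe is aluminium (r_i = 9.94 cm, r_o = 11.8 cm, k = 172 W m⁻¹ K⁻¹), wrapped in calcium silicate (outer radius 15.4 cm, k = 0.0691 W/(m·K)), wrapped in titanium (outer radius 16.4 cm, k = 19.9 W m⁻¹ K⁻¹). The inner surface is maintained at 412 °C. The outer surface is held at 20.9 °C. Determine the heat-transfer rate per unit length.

Treat each layer as a resistance in series:
  R'_aluminium = ln(0.118/0.0994)/(2πk) = 0.1715/(2π·172) = 1.587×10^-4 m·K/W
  R'_calcium silicate = ln(0.154/0.118)/(2πk) = 0.2663/(2π·0.0691) = 0.6133 m·K/W
  R'_titanium = ln(0.164/0.154)/(2πk) = 0.06291/(2π·19.9) = 5.032×10^-4 m·K/W
ΣR = 1.587×10^-4 + 0.6133 + 5.032×10^-4 = 0.6140 m·K/W
Q' = ΔT/ΣR = (412 °C − 20.9 °C)/0.6140 = 637 W/m

Q' = 637 W/m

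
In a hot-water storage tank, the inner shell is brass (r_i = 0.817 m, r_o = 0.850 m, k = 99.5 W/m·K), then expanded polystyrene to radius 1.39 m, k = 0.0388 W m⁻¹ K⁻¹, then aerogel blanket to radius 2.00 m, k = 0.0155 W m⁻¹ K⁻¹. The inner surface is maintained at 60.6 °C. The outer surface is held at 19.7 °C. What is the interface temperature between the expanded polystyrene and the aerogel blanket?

Treat each layer as a resistance in series:
  R_brass = (1/0.817 − 1/0.850)/(4πk) = 0.04752/(4π·99.5) = 3.800×10^-5 K/W
  R_expanded polystyrene = (1/0.850 − 1/1.39)/(4πk) = 0.4570/(4π·0.0388) = 0.9374 K/W
  R_aerogel blanket = (1/1.39 − 1/2.00)/(4πk) = 0.2194/(4π·0.0155) = 1.127 K/W
ΣR = 3.800×10^-5 + 0.9374 + 1.127 = 2.064 K/W
Q = ΔT/ΣR = (60.6 °C − 19.7 °C)/2.064 = 19.82 W
From the inner boundary to the expanded polystyrene/aerogel blanket interface, ΣR_partial = 0.9374 K/W.
T_interface = T_in − Q·ΣR_partial = 60.6 °C − (19.82)(0.9374) = 42.0 °C

T = 42.0 °C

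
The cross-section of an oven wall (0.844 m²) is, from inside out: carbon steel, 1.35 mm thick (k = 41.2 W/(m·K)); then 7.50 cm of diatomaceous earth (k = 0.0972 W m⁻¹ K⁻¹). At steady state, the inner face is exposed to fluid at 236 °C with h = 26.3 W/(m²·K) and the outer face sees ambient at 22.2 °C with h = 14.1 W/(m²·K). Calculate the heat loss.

Treat each layer as a resistance in series:
  R_conv,in = 1/(hA) = 1/(26.3·0.844) = 0.04505 K/W
  R_carbon steel = L/(kA) = 0.00135/(41.2·0.844) = 3.882×10^-5 K/W
  R_diatomaceous earth = L/(kA) = 0.0750/(0.0972·0.844) = 0.9142 K/W
  R_conv,out = 1/(hA) = 1/(14.1·0.844) = 0.08403 K/W
ΣR = 0.04505 + 3.882×10^-5 + 0.9142 + 0.08403 = 1.043 K/W
Q = ΔT/ΣR = (236 °C − 22.2 °C)/1.043 = 205 W

Q = 205 W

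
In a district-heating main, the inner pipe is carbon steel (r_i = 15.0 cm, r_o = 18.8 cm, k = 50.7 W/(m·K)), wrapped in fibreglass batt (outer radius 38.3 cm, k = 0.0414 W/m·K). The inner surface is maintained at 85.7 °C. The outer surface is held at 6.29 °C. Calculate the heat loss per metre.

Q' = 29.0 W/m

Resistance network (inner→outer):
  R'_carbon steel = ln(0.188/0.150)/(2πk) = 0.2258/(2π·50.7) = 7.088×10^-4 m·K/W
  R'_fibreglass batt = ln(0.383/0.188)/(2πk) = 0.7116/(2π·0.0414) = 2.736 m·K/W
ΣR = 7.088×10^-4 + 2.736 = 2.737 m·K/W
Q' = ΔT/ΣR = (85.7 °C − 6.29 °C)/2.737 = 29.0 W/m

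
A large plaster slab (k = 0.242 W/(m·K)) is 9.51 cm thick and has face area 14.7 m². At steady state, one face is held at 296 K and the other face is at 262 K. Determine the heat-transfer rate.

Q = 1270 W

Q = kA·ΔT/L = 0.242 × 14.7 × |296 K − 262 K| / 0.0951 = 1270 W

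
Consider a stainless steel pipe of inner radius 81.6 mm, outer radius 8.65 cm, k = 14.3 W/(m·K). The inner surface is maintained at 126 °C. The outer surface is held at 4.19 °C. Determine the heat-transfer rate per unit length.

Q' = 1.88×10^5 W/m

Q' = 2πk·ΔT/ln(r₂/r₁) = 2π × 14.3 × 121.81 / ln(0.0865/0.0816) = 1.88×10^5 W/m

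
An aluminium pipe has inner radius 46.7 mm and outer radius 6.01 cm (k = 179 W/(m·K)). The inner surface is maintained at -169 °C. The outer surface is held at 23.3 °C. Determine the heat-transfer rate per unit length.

Q' = 857 kW/m

Q' = 2πk·ΔT/ln(r₂/r₁) = 2π × 179 × 192.3 / ln(0.0601/0.0467) = 8.57×10^5 W/m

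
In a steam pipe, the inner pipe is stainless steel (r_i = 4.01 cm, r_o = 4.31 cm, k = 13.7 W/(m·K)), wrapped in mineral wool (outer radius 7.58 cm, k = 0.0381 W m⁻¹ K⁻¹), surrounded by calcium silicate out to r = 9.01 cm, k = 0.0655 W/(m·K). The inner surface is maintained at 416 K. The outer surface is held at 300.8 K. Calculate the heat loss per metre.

Resistance network (inner→outer):
  R'_stainless steel = ln(0.0431/0.0401)/(2πk) = 0.07215/(2π·13.7) = 8.381×10^-4 m·K/W
  R'_mineral wool = ln(0.0758/0.0431)/(2πk) = 0.5646/(2π·0.0381) = 2.358 m·K/W
  R'_calcium silicate = ln(0.0901/0.0758)/(2πk) = 0.1728/(2π·0.0655) = 0.4199 m·K/W
ΣR = 8.381×10^-4 + 2.358 + 0.4199 = 2.779 m·K/W
Q' = ΔT/ΣR = (416 K − 300.8 K)/2.779 = 41.5 W/m

Q' = 41.5 W/m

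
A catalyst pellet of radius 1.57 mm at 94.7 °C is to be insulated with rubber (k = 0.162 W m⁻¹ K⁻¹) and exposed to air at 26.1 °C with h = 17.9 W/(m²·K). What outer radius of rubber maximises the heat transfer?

For a sphere, r_cr = 2k_ins/h = 2·0.162/17.9 = 0.0181 m = 1.81 cm

r_cr = 1.81 cm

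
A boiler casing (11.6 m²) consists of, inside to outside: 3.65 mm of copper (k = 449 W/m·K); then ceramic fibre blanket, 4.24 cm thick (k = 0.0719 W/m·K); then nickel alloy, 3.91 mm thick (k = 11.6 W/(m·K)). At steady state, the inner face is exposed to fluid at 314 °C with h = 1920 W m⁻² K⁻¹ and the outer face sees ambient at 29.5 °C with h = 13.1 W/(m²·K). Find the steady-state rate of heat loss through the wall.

Q = 4.95 kW

Resistance network (inner→outer):
  R_conv,in = 1/(hA) = 1/(1920·11.6) = 4.490×10^-5 K/W
  R_copper = L/(kA) = 0.00365/(449·11.6) = 7.008×10^-7 K/W
  R_ceramic fibre blanket = L/(kA) = 0.0424/(0.0719·11.6) = 0.05084 K/W
  R_nickel alloy = L/(kA) = 0.00391/(11.6·11.6) = 2.906×10^-5 K/W
  R_conv,out = 1/(hA) = 1/(13.1·11.6) = 0.006581 K/W
ΣR = 4.490×10^-5 + 7.008×10^-7 + 0.05084 + 2.906×10^-5 + 0.006581 = 0.05750 K/W
Q = ΔT/ΣR = (314 °C − 29.5 °C)/0.05750 = 4950 W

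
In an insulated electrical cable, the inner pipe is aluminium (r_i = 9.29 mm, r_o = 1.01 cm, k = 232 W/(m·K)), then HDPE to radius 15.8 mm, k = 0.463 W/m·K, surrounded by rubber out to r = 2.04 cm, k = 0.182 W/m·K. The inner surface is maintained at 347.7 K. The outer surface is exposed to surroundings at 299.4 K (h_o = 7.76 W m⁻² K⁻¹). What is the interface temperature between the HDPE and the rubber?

Series thermal resistances, inner to outer:
  R'_aluminium = ln(0.0101/0.00929)/(2πk) = 0.08360/(2π·232) = 5.735×10^-5 m·K/W
  R'_HDPE = ln(0.0158/0.0101)/(2πk) = 0.4475/(2π·0.463) = 0.1538 m·K/W
  R'_rubber = ln(0.0204/0.0158)/(2πk) = 0.2555/(2π·0.182) = 0.2235 m·K/W
  R'_conv,out = 1/(2πr h) = 1/(2π·0.0204·7.76) = 1.005 m·K/W
ΣR = 5.735×10^-5 + 0.1538 + 0.2235 + 1.005 = 1.382 m·K/W
Q' = ΔT/ΣR = (347.7 K − 299.4 K)/1.382 = 34.95 W/m
From the inner boundary to the HDPE/rubber interface, ΣR_partial = 0.1539 m·K/W.
T_interface = T_in − Q'·ΣR_partial = 347.7 K − (34.95)(0.1539) = 342.3 K

T = 342.3 K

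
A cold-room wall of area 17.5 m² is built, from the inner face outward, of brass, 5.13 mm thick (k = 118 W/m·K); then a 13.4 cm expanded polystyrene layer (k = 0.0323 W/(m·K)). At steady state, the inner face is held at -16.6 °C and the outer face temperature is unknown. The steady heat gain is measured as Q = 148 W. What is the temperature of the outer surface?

Series resistances:
  R_brass = L/(kA) = 0.00513/(118·17.5) = 2.484×10^-6 K/W
  R_expanded polystyrene = L/(kA) = 0.134/(0.0323·17.5) = 0.2371 K/W
ΣR = 0.2371 K/W
ΔT = Q·ΣR = 148 × 0.2371 = 35.09 K
Heat flows inward, so T_out = T_in + ΔT = -16.6 + 35.09 = 18.5 °C

T_out = 18.5 °C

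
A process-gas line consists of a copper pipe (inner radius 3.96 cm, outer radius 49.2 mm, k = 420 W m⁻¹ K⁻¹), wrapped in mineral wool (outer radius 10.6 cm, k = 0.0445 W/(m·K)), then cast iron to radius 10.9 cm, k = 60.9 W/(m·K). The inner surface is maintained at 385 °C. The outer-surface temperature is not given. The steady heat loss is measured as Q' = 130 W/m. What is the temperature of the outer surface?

T_out = 28.1 °C

Sum the resistances:
  R'_copper = ln(0.0492/0.0396)/(2πk) = 0.2171/(2π·420) = 8.225×10^-5 m·K/W
  R'_mineral wool = ln(0.106/0.0492)/(2πk) = 0.7675/(2π·0.0445) = 2.745 m·K/W
  R'_cast iron = ln(0.109/0.106)/(2πk) = 0.02791/(2π·60.9) = 7.294×10^-5 m·K/W
ΣR = 2.745 m·K/W
ΔT = Q'·ΣR = 130 × 2.745 = 356.9 K
Heat flows outward, so T_out = T_in − ΔT = 385 − 356.9 = 28.1 °C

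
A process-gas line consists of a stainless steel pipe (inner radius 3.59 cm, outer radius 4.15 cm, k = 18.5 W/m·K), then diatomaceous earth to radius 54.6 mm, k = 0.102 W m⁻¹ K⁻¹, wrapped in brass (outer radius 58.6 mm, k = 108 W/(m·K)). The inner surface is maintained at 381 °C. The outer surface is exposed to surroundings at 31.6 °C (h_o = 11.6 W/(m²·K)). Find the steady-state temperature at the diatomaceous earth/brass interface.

Resistance network (inner→outer):
  R'_stainless steel = ln(0.0415/0.0359)/(2πk) = 0.1450/(2π·18.5) = 0.001247 m·K/W
  R'_diatomaceous earth = ln(0.0546/0.0415)/(2πk) = 0.2743/(2π·0.102) = 0.4281 m·K/W
  R'_brass = ln(0.0586/0.0546)/(2πk) = 0.07070/(2π·108) = 1.042×10^-4 m·K/W
  R'_conv,out = 1/(2πr h) = 1/(2π·0.0586·11.6) = 0.2341 m·K/W
ΣR = 0.001247 + 0.4281 + 1.042×10^-4 + 0.2341 = 0.6636 m·K/W
Q' = ΔT/ΣR = (381 °C − 31.6 °C)/0.6636 = 526.5 W/m
From the inner boundary to the diatomaceous earth/brass interface, ΣR_partial = 0.4293 m·K/W.
T_interface = T_in − Q'·ΣR_partial = 381 °C − (526.5)(0.4293) = 155 °C

T = 155 °C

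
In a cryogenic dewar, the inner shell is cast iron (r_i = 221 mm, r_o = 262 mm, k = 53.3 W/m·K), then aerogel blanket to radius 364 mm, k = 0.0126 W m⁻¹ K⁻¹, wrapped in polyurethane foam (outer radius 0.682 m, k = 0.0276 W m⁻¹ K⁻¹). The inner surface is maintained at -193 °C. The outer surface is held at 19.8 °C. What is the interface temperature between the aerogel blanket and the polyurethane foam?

Resistance network (inner→outer):
  R_cast iron = (1/0.221 − 1/0.262)/(4πk) = 0.7081/(4π·53.3) = 0.001057 K/W
  R_aerogel blanket = (1/0.262 − 1/0.364)/(4πk) = 1.070/(4π·0.0126) = 6.755 K/W
  R_polyurethane foam = (1/0.364 − 1/0.682)/(4πk) = 1.281/(4π·0.0276) = 3.693 K/W
ΣR = 0.001057 + 6.755 + 3.693 = 10.45 K/W
Q = ΔT/ΣR = (-193 °C − 19.8 °C)/10.45 = -20.36 W
From the inner boundary to the aerogel blanket/polyurethane foam interface, ΣR_partial = 6.756 K/W.
T_interface = T_in − Q·ΣR_partial = -193 °C − (-20.36)(6.756) = -55.4 °C

T = -55.4 °C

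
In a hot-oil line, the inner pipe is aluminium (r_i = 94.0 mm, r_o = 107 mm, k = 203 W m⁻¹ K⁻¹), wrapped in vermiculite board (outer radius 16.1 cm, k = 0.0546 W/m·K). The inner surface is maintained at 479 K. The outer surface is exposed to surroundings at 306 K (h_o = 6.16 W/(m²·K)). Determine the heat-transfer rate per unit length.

Q' = 128 W/m

Resistance network (inner→outer):
  R'_aluminium = ln(0.107/0.0940)/(2πk) = 0.1295/(2π·203) = 1.016×10^-4 m·K/W
  R'_vermiculite board = ln(0.161/0.107)/(2πk) = 0.4086/(2π·0.0546) = 1.191 m·K/W
  R'_conv,out = 1/(2πr h) = 1/(2π·0.161·6.16) = 0.1605 m·K/W
ΣR = 1.016×10^-4 + 1.191 + 0.1605 = 1.352 m·K/W
Q' = ΔT/ΣR = (479 K − 306 K)/1.352 = 128 W/m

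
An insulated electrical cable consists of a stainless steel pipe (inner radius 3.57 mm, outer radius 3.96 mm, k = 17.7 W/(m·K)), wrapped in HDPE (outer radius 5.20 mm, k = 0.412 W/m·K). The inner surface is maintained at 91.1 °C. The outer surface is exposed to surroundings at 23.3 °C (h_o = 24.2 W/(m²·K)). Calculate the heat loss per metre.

Resistance network (inner→outer):
  R'_stainless steel = ln(0.00396/0.00357)/(2πk) = 0.1037/(2π·17.7) = 9.323×10^-4 m·K/W
  R'_HDPE = ln(0.00520/0.00396)/(2πk) = 0.2724/(2π·0.412) = 0.1052 m·K/W
  R'_conv,out = 1/(2πr h) = 1/(2π·0.00520·24.2) = 1.265 m·K/W
ΣR = 9.323×10^-4 + 0.1052 + 1.265 = 1.371 m·K/W
Q' = ΔT/ΣR = (91.1 °C − 23.3 °C)/1.371 = 49.5 W/m

Q' = 49.5 W/m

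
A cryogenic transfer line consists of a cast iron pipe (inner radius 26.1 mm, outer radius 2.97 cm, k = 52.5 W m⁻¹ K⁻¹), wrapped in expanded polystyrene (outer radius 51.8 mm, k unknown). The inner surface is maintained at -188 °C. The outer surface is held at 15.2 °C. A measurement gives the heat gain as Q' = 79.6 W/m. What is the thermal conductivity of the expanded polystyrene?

ΣR = ΔT/Q' = |-188 − 15.2|/79.6 = 2.553 m·K/W
Known resistances:
  R'_cast iron = ln(0.0297/0.0261)/(2πk) = 0.1292/(2π·52.5) = 3.917×10^-4 m·K/W
R_expanded polystyrene = ΣR − ΣR_known = 2.553 − 3.917×10^-4 = 2.553 m·K/W
ln(r₂/r₁)/(2πk) = 2.553 ⇒ k = 0.5562/(2π·2.553) = 0.0347 W/m·K

k = 0.0347 W/m·K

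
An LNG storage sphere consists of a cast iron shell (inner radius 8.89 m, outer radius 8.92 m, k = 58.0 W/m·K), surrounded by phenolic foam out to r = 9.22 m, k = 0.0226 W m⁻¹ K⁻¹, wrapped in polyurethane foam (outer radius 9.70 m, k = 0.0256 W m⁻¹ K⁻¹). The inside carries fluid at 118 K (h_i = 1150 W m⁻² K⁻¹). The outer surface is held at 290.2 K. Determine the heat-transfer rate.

Treat each layer as a resistance in series:
  R_conv,in = 1/(4πr²h) = 1/(4π·8.89²·1150) = 8.756×10^-7 K/W
  R_cast iron = (1/8.89 − 1/8.92)/(4πk) = 3.783×10^-4/(4π·58.0) = 5.191×10^-7 K/W
  R_phenolic foam = (1/8.92 − 1/9.22)/(4πk) = 0.003648/(4π·0.0226) = 0.01284 K/W
  R_polyurethane foam = (1/9.22 − 1/9.70)/(4πk) = 0.005367/(4π·0.0256) = 0.01668 K/W
ΣR = 8.756×10^-7 + 5.191×10^-7 + 0.01284 + 0.01668 = 0.02952 K/W
Q = ΔT/ΣR = (118 K − 290.2 K)/0.02952 = -5830 W
(Negative Q ⇒ heat flows inward; heat gain = 5830 W.)

Q = 5830 W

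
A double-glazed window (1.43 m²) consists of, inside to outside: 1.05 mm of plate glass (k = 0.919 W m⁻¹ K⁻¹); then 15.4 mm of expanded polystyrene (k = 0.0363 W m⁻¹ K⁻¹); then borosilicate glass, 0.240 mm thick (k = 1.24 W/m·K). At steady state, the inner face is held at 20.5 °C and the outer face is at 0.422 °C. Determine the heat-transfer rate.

Q = 67.5 W

Treat each layer as a resistance in series:
  R_plate glass = L/(kA) = 0.00105/(0.919·1.43) = 7.990×10^-4 K/W
  R_expanded polystyrene = L/(kA) = 0.0154/(0.0363·1.43) = 0.2967 K/W
  R_borosilicate glass = L/(kA) = 2.40×10^-4/(1.24·1.43) = 1.353×10^-4 K/W
ΣR = 7.990×10^-4 + 0.2967 + 1.353×10^-4 = 0.2976 K/W
Q = ΔT/ΣR = (20.5 °C − 0.422 °C)/0.2976 = 67.5 W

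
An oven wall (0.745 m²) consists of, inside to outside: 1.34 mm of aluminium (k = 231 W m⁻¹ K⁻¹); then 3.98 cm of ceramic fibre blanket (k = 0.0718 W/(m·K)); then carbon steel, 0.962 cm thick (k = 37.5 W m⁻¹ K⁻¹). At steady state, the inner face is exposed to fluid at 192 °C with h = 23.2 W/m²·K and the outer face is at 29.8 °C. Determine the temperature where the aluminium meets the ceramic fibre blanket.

T = 180 °C

Series thermal resistances, inner to outer:
  R_conv,in = 1/(hA) = 1/(23.2·0.745) = 0.05786 K/W
  R_aluminium = L/(kA) = 0.00134/(231·0.745) = 7.786×10^-6 K/W
  R_ceramic fibre blanket = L/(kA) = 0.0398/(0.0718·0.745) = 0.7441 K/W
  R_carbon steel = L/(kA) = 0.00962/(37.5·0.745) = 3.443×10^-4 K/W
ΣR = 0.05786 + 7.786×10^-6 + 0.7441 + 3.443×10^-4 = 0.8023 K/W
Q = ΔT/ΣR = (192 °C − 29.8 °C)/0.8023 = 202.2 W
From the inner boundary to the aluminium/ceramic fibre blanket interface, ΣR_partial = 0.05787 K/W.
T_interface = T_in − Q·ΣR_partial = 192 °C − (202.2)(0.05787) = 180 °C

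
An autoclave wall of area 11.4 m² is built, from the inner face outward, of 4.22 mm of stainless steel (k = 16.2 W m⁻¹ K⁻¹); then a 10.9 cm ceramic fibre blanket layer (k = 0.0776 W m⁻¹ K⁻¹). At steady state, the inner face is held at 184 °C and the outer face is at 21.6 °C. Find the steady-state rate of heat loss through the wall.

Q = 1320 W

Treat each layer as a resistance in series:
  R_stainless steel = L/(kA) = 0.00422/(16.2·11.4) = 2.285×10^-5 K/W
  R_ceramic fibre blanket = L/(kA) = 0.109/(0.0776·11.4) = 0.1232 K/W
ΣR = 2.285×10^-5 + 0.1232 = 0.1232 K/W
Q = ΔT/ΣR = (184 °C − 21.6 °C)/0.1232 = 1320 W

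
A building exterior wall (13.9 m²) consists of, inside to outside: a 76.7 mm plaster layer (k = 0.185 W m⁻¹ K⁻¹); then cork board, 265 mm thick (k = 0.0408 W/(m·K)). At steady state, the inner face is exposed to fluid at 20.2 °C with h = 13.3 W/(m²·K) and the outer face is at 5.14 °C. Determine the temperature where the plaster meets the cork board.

Series thermal resistances, inner to outer:
  R_conv,in = 1/(hA) = 1/(13.3·13.9) = 0.005409 K/W
  R_plaster = L/(kA) = 0.0767/(0.185·13.9) = 0.02983 K/W
  R_cork board = L/(kA) = 0.265/(0.0408·13.9) = 0.4673 K/W
ΣR = 0.005409 + 0.02983 + 0.4673 = 0.5025 K/W
Q = ΔT/ΣR = (20.2 °C − 5.14 °C)/0.5025 = 29.97 W
From the inner boundary to the plaster/cork board interface, ΣR_partial = 0.03524 K/W.
T_interface = T_in − Q·ΣR_partial = 20.2 °C − (29.97)(0.03524) = 19.1 °C

T = 19.1 °C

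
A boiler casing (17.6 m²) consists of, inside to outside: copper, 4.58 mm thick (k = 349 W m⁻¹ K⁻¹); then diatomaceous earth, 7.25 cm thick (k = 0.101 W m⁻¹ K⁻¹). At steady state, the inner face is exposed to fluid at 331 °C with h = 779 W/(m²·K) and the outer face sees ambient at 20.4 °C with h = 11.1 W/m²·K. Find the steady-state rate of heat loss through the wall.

Q = 6.76 kW

Resistance network (inner→outer):
  R_conv,in = 1/(hA) = 1/(779·17.6) = 7.294×10^-5 K/W
  R_copper = L/(kA) = 0.00458/(349·17.6) = 7.456×10^-7 K/W
  R_diatomaceous earth = L/(kA) = 0.0725/(0.101·17.6) = 0.04079 K/W
  R_conv,out = 1/(hA) = 1/(11.1·17.6) = 0.005119 K/W
ΣR = 7.294×10^-5 + 7.456×10^-7 + 0.04079 + 0.005119 = 0.04598 K/W
Q = ΔT/ΣR = (331 °C − 20.4 °C)/0.04598 = 6760 W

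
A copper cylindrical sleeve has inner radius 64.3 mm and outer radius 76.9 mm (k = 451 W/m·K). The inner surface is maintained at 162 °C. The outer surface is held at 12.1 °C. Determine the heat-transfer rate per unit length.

Q' = 2πk·ΔT/ln(r₂/r₁) = 2π × 451 × 149.9 / ln(0.0769/0.0643) = 2.37×10^6 W/m

Q' = 2370 kW/m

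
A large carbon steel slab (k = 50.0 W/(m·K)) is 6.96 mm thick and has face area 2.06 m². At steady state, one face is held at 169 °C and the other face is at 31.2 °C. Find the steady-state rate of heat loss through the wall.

Q = 2040 kW

Q = kA·ΔT/L = 50.0 × 2.06 × |169 °C − 31.2 °C| / 0.00696 = 2.04×10^6 W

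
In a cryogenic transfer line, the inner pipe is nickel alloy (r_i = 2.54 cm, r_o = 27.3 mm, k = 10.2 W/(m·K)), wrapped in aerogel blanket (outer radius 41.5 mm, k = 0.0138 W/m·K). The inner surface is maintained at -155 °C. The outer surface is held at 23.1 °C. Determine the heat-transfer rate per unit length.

Series thermal resistances, inner to outer:
  R'_nickel alloy = ln(0.0273/0.0254)/(2πk) = 0.07214/(2π·10.2) = 0.001126 m·K/W
  R'_aerogel blanket = ln(0.0415/0.0273)/(2πk) = 0.4188/(2π·0.0138) = 4.830 m·K/W
ΣR = 0.001126 + 4.830 = 4.831 m·K/W
Q' = ΔT/ΣR = (-155 °C − 23.1 °C)/4.831 = -36.9 W/m
(Negative Q' ⇒ heat flows inward; heat gain = 36.9 W/m.)

Q' = 36.9 W/m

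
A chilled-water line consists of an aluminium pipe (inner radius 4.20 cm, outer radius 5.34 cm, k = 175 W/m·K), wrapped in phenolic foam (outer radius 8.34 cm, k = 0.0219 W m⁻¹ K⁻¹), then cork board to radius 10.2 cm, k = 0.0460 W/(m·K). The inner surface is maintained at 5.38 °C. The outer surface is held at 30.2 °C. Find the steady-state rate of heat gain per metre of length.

Resistance network (inner→outer):
  R'_aluminium = ln(0.0534/0.0420)/(2πk) = 0.2401/(2π·175) = 2.184×10^-4 m·K/W
  R'_phenolic foam = ln(0.0834/0.0534)/(2πk) = 0.4458/(2π·0.0219) = 3.240 m·K/W
  R'_cork board = ln(0.102/0.0834)/(2πk) = 0.2013/(2π·0.0460) = 0.6966 m·K/W
ΣR = 2.184×10^-4 + 3.240 + 0.6966 = 3.937 m·K/W
Q' = ΔT/ΣR = (5.38 °C − 30.2 °C)/3.937 = -6.30 W/m
(Negative Q' ⇒ heat flows inward; heat gain = 6.30 W/m.)

Q' = 6.30 W/m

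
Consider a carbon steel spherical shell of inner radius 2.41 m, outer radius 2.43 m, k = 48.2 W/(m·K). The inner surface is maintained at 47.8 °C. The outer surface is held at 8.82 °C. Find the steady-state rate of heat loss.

Q = 6910 kW

Q = 4πk·ΔT/(1/r₁ − 1/r₂) = 4π × 48.2 × 38.98 / (1/2.41 − 1/2.43) = 6.91×10^6 W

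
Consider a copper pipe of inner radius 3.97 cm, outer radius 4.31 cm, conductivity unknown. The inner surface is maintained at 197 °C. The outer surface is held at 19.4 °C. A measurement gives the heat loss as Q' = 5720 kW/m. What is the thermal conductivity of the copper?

k = 421 W/m·K

ΣR = ΔT/Q' = |197 − 19.4|/5.72×10^6 = 3.105×10^-5 m·K/W
ln(r₂/r₁)/(2πk) = 3.105×10^-5 ⇒ k = 0.08217/(2π·3.105×10^-5) = 421 W/m·K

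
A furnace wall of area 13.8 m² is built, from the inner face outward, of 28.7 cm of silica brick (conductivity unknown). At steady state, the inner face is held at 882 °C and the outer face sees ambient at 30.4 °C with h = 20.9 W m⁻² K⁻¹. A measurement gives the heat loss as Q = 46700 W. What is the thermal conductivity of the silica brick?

ΣR = ΔT/Q = |882 − 30.4|/46700 = 0.01824 K/W
Known resistances:
  R_conv,out = 1/(hA) = 1/(20.9·13.8) = 0.003467 K/W
R_silica brick = ΣR − ΣR_known = 0.01824 − 0.003467 = 0.01477 K/W
L/(kA) = 0.01477 ⇒ k = 0.287/(0.01477·13.8) = 1.41 W/m·K

k = 1.41 W/m·K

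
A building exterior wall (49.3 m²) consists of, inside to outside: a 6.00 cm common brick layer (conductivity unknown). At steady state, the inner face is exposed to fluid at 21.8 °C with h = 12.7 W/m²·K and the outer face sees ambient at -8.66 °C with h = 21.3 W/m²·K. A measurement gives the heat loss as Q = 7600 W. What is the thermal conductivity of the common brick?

ΣR = ΔT/Q = |21.8 − -8.66|/7600 = 0.004008 K/W
Known resistances:
  R_conv,in = 1/(hA) = 1/(12.7·49.3) = 0.001597 K/W
  R_conv,out = 1/(hA) = 1/(21.3·49.3) = 9.523×10^-4 K/W
R_common brick = ΣR − ΣR_known = 0.004008 − 0.002549 = 0.001459 K/W
L/(kA) = 0.001459 ⇒ k = 0.0600/(0.001459·49.3) = 0.834 W/m·K

k = 0.834 W/m·K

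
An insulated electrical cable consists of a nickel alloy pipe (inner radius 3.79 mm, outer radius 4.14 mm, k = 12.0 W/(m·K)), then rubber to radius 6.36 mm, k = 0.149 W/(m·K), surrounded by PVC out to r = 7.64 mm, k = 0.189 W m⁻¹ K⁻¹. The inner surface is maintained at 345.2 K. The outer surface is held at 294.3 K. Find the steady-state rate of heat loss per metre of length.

Q' = 82.9 W/m

Resistance network (inner→outer):
  R'_nickel alloy = ln(0.00414/0.00379)/(2πk) = 0.08833/(2π·12.0) = 0.001172 m·K/W
  R'_rubber = ln(0.00636/0.00414)/(2πk) = 0.4293/(2π·0.149) = 0.4586 m·K/W
  R'_PVC = ln(0.00764/0.00636)/(2πk) = 0.1834/(2π·0.189) = 0.1544 m·K/W
ΣR = 0.001172 + 0.4586 + 0.1544 = 0.6142 m·K/W
Q' = ΔT/ΣR = (345.2 K − 294.3 K)/0.6142 = 82.9 W/m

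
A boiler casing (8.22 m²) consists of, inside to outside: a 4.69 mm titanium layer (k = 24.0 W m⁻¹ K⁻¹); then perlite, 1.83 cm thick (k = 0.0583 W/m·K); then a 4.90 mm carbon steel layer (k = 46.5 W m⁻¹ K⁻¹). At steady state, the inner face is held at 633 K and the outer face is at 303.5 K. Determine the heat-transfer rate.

Q = 8620 W

Series thermal resistances, inner to outer:
  R_titanium = L/(kA) = 0.00469/(24.0·8.22) = 2.377×10^-5 K/W
  R_perlite = L/(kA) = 0.0183/(0.0583·8.22) = 0.03819 K/W
  R_carbon steel = L/(kA) = 0.00490/(46.5·8.22) = 1.282×10^-5 K/W
ΣR = 2.377×10^-5 + 0.03819 + 1.282×10^-5 = 0.03823 K/W
Q = ΔT/ΣR = (633 K − 303.5 K)/0.03823 = 8620 W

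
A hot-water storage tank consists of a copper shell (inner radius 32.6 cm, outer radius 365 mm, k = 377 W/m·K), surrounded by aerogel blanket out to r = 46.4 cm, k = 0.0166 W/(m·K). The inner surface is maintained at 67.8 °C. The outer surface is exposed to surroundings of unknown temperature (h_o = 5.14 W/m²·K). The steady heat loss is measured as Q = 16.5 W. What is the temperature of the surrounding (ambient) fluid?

Sum the resistances:
  R_copper = (1/0.326 − 1/0.365)/(4πk) = 0.3278/(4π·377) = 6.918×10^-5 K/W
  R_aerogel blanket = (1/0.365 − 1/0.464)/(4πk) = 0.5846/(4π·0.0166) = 2.802 K/W
  R_conv,out = 1/(4πr²h) = 1/(4π·0.464²·5.14) = 0.07191 K/W
ΣR = 2.874 K/W
ΔT = Q·ΣR = 16.5 × 2.874 = 47.42 K
Heat flows outward, so T_out = T_in − ΔT = 67.8 − 47.42 = 20.4 °C

T_out = 20.4 °C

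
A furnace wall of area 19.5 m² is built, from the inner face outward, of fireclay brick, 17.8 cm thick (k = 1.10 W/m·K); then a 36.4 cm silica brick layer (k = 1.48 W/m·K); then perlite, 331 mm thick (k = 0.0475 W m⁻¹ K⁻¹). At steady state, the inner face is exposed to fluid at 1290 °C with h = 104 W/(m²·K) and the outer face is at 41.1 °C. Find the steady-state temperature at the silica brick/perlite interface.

Resistance network (inner→outer):
  R_conv,in = 1/(hA) = 1/(104·19.5) = 4.931×10^-4 K/W
  R_fireclay brick = L/(kA) = 0.178/(1.10·19.5) = 0.008298 K/W
  R_silica brick = L/(kA) = 0.364/(1.48·19.5) = 0.01261 K/W
  R_perlite = L/(kA) = 0.331/(0.0475·19.5) = 0.3574 K/W
ΣR = 4.931×10^-4 + 0.008298 + 0.01261 + 0.3574 = 0.3788 K/W
Q = ΔT/ΣR = (1290 °C − 41.1 °C)/0.3788 = 3297 W
From the inner boundary to the silica brick/perlite interface, ΣR_partial = 0.02140 K/W.
T_interface = T_in − Q·ΣR_partial = 1290 °C − (3297)(0.02140) = 1219 °C

T = 1219 °C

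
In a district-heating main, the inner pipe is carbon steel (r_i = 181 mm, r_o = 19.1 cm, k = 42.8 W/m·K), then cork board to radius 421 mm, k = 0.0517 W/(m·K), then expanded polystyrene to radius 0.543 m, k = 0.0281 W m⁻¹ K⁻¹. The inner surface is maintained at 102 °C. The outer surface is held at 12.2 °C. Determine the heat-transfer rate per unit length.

Q' = 23.2 W/m

Series thermal resistances, inner to outer:
  R'_carbon steel = ln(0.191/0.181)/(2πk) = 0.05378/(2π·42.8) = 2.000×10^-4 m·K/W
  R'_cork board = ln(0.421/0.191)/(2πk) = 0.7904/(2π·0.0517) = 2.433 m·K/W
  R'_expanded polystyrene = ln(0.543/0.421)/(2πk) = 0.2545/(2π·0.0281) = 1.441 m·K/W
ΣR = 2.000×10^-4 + 2.433 + 1.441 = 3.874 m·K/W
Q' = ΔT/ΣR = (102 °C − 12.2 °C)/3.874 = 23.2 W/m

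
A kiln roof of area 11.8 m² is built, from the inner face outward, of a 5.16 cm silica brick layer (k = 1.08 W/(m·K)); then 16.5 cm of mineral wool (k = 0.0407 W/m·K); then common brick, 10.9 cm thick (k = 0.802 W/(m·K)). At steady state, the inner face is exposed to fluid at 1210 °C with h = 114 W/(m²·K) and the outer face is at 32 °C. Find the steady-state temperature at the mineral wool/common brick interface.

Series thermal resistances, inner to outer:
  R_conv,in = 1/(hA) = 1/(114·11.8) = 7.434×10^-4 K/W
  R_silica brick = L/(kA) = 0.0516/(1.08·11.8) = 0.004049 K/W
  R_mineral wool = L/(kA) = 0.165/(0.0407·11.8) = 0.3436 K/W
  R_common brick = L/(kA) = 0.109/(0.802·11.8) = 0.01152 K/W
ΣR = 7.434×10^-4 + 0.004049 + 0.3436 + 0.01152 = 0.3599 K/W
Q = ΔT/ΣR = (1210 °C − 32 °C)/0.3599 = 3273 W
From the inner boundary to the mineral wool/common brick interface, ΣR_partial = 0.3484 K/W.
T_interface = T_in − Q·ΣR_partial = 1210 °C − (3273)(0.3484) = 70 °C

T = 70 °C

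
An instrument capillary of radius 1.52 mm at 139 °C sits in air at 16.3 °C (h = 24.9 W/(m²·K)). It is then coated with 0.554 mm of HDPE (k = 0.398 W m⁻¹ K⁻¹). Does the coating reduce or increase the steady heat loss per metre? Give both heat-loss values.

Critical radius for a cylinder: r_cr = k/h = 0.0160 m = 1.60 cm.
Outer radius after coating: r₂ = 0.00152 + 5.54×10^-4 = 0.002074 m.
Since r₁ < r_cr and r₂ ≤ r_cr, the coating moves toward the maximum at r_cr — heat loss rises.
Bare: R = 1/(2πr₁h) = 4.205 m·K/W; Q = 122.7/4.205 = 29.2 W/m.
Coated: R = R_cond + R_conv = 3.206 m·K/W; Q = 122.7/3.206 = 38.3 W/m.

increases: 29.2 → 38.3 W/m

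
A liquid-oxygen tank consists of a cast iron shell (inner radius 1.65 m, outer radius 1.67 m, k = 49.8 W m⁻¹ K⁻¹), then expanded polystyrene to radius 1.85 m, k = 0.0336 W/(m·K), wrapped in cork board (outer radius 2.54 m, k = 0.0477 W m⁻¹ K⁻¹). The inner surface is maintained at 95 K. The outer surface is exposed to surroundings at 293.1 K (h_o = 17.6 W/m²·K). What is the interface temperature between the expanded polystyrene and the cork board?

T = 166 K

Series thermal resistances, inner to outer:
  R_cast iron = (1/1.65 − 1/1.67)/(4πk) = 0.007258/(4π·49.8) = 1.160×10^-5 K/W
  R_expanded polystyrene = (1/1.67 − 1/1.85)/(4πk) = 0.05826/(4π·0.0336) = 0.1380 K/W
  R_cork board = (1/1.85 − 1/2.54)/(4πk) = 0.1468/(4π·0.0477) = 0.2450 K/W
  R_conv,out = 1/(4πr²h) = 1/(4π·2.54²·17.6) = 7.008×10^-4 K/W
ΣR = 1.160×10^-5 + 0.1380 + 0.2450 + 7.008×10^-4 = 0.3837 K/W
Q = ΔT/ΣR = (95 K − 293.1 K)/0.3837 = -516.3 W
From the inner boundary to the expanded polystyrene/cork board interface, ΣR_partial = 0.1380 K/W.
T_interface = T_in − Q·ΣR_partial = 95 K − (-516.3)(0.1380) = 166 K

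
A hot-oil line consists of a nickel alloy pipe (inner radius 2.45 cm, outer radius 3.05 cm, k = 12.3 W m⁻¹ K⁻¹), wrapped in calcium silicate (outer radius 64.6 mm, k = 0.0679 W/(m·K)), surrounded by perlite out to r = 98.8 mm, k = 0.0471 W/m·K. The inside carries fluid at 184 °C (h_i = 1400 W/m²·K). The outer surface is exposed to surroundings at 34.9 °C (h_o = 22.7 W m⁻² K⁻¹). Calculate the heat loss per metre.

Q' = 45.6 W/m

Treat each layer as a resistance in series:
  R'_conv,in = 1/(2πr h) = 1/(2π·0.0245·1400) = 0.004640 m·K/W
  R'_nickel alloy = ln(0.0305/0.0245)/(2πk) = 0.2191/(2π·12.3) = 0.002834 m·K/W
  R'_calcium silicate = ln(0.0646/0.0305)/(2πk) = 0.7505/(2π·0.0679) = 1.759 m·K/W
  R'_perlite = ln(0.0988/0.0646)/(2πk) = 0.4249/(2π·0.0471) = 1.436 m·K/W
  R'_conv,out = 1/(2πr h) = 1/(2π·0.0988·22.7) = 0.07096 m·K/W
ΣR = 0.004640 + 0.002834 + 1.759 + 1.436 + 0.07096 = 3.273 m·K/W
Q' = ΔT/ΣR = (184 °C − 34.9 °C)/3.273 = 45.6 W/m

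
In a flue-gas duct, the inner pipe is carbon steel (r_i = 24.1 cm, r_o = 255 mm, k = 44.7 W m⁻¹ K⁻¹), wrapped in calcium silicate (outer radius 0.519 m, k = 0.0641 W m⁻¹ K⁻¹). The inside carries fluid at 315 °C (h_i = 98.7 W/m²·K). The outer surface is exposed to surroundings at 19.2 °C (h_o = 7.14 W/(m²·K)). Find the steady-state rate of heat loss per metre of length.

Q' = 163 W/m

Resistance network (inner→outer):
  R'_conv,in = 1/(2πr h) = 1/(2π·0.241·98.7) = 0.006691 m·K/W
  R'_carbon steel = ln(0.255/0.241)/(2πk) = 0.05647/(2π·44.7) = 2.011×10^-4 m·K/W
  R'_calcium silicate = ln(0.519/0.255)/(2πk) = 0.7106/(2π·0.0641) = 1.764 m·K/W
  R'_conv,out = 1/(2πr h) = 1/(2π·0.519·7.14) = 0.04295 m·K/W
ΣR = 0.006691 + 2.011×10^-4 + 1.764 + 0.04295 = 1.814 m·K/W
Q' = ΔT/ΣR = (315 °C − 19.2 °C)/1.814 = 163 W/m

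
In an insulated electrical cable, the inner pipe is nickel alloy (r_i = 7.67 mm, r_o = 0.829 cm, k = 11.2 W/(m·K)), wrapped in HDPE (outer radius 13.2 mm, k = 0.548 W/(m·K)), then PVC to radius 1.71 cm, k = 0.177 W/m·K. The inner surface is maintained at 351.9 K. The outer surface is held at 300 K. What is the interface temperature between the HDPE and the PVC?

Treat each layer as a resistance in series:
  R'_nickel alloy = ln(0.00829/0.00767)/(2πk) = 0.07773/(2π·11.2) = 0.001105 m·K/W
  R'_HDPE = ln(0.0132/0.00829)/(2πk) = 0.4652/(2π·0.548) = 0.1351 m·K/W
  R'_PVC = ln(0.0171/0.0132)/(2πk) = 0.2589/(2π·0.177) = 0.2328 m·K/W
ΣR = 0.001105 + 0.1351 + 0.2328 = 0.3690 m·K/W
Q' = ΔT/ΣR = (351.9 K − 300 K)/0.3690 = 140.7 W/m
From the inner boundary to the HDPE/PVC interface, ΣR_partial = 0.1362 m·K/W.
T_interface = T_in − Q'·ΣR_partial = 351.9 K − (140.7)(0.1362) = 332.7 K

T = 332.7 K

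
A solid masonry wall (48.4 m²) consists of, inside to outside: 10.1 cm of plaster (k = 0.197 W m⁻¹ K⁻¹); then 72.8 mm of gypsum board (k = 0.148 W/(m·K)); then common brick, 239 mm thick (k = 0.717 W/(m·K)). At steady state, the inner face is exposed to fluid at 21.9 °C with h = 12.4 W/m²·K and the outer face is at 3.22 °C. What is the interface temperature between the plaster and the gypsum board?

Series thermal resistances, inner to outer:
  R_conv,in = 1/(hA) = 1/(12.4·48.4) = 0.001666 K/W
  R_plaster = L/(kA) = 0.101/(0.197·48.4) = 0.01059 K/W
  R_gypsum board = L/(kA) = 0.0728/(0.148·48.4) = 0.01016 K/W
  R_common brick = L/(kA) = 0.239/(0.717·48.4) = 0.006887 K/W
ΣR = 0.001666 + 0.01059 + 0.01016 + 0.006887 = 0.02930 K/W
Q = ΔT/ΣR = (21.9 °C − 3.22 °C)/0.02930 = 637.5 W
From the inner boundary to the plaster/gypsum board interface, ΣR_partial = 0.01226 K/W.
T_interface = T_in − Q·ΣR_partial = 21.9 °C − (637.5)(0.01226) = 14.1 °C

T = 14.1 °C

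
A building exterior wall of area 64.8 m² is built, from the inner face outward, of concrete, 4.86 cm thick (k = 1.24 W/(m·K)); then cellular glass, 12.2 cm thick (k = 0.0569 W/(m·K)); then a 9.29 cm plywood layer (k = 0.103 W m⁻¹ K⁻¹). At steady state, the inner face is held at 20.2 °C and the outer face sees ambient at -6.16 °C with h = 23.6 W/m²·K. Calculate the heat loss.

Series thermal resistances, inner to outer:
  R_concrete = L/(kA) = 0.0486/(1.24·64.8) = 6.048×10^-4 K/W
  R_cellular glass = L/(kA) = 0.122/(0.0569·64.8) = 0.03309 K/W
  R_plywood = L/(kA) = 0.0929/(0.103·64.8) = 0.01392 K/W
  R_conv,out = 1/(hA) = 1/(23.6·64.8) = 6.539×10^-4 K/W
ΣR = 6.048×10^-4 + 0.03309 + 0.01392 + 6.539×10^-4 = 0.04827 K/W
Q = ΔT/ΣR = (20.2 °C − -6.16 °C)/0.04827 = 546 W

Q = 546 W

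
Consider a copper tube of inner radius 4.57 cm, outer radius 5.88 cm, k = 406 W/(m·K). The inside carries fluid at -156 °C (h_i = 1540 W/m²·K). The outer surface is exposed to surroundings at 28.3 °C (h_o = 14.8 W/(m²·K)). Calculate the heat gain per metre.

Q' = 995 W/m

Resistance network (inner→outer):
  R'_conv,in = 1/(2πr h) = 1/(2π·0.0457·1540) = 0.002261 m·K/W
  R'_copper = ln(0.0588/0.0457)/(2πk) = 0.2520/(2π·406) = 9.880×10^-5 m·K/W
  R'_conv,out = 1/(2πr h) = 1/(2π·0.0588·14.8) = 0.1829 m·K/W
ΣR = 0.002261 + 9.880×10^-5 + 0.1829 = 0.1853 m·K/W
Q' = ΔT/ΣR = (-156 °C − 28.3 °C)/0.1853 = -995 W/m
(Negative Q' ⇒ heat flows inward; heat gain = 995 W/m.)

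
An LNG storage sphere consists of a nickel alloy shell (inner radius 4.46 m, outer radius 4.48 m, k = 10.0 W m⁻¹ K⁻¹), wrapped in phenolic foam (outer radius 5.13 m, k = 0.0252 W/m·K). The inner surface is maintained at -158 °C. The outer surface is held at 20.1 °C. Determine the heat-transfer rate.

Q = 1990 W

Resistance network (inner→outer):
  R_nickel alloy = (1/4.46 − 1/4.48)/(4πk) = 0.001001/(4π·10.0) = 7.965×10^-6 K/W
  R_phenolic foam = (1/4.48 − 1/5.13)/(4πk) = 0.02828/(4π·0.0252) = 0.08931 K/W
ΣR = 7.965×10^-6 + 0.08931 = 0.08932 K/W
Q = ΔT/ΣR = (-158 °C − 20.1 °C)/0.08932 = -1990 W
(Negative Q ⇒ heat flows inward; heat gain = 1990 W.)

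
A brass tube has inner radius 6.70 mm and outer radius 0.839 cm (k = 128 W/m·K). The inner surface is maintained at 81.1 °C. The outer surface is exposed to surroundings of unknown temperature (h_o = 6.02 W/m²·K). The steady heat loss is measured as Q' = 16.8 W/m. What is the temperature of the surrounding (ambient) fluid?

Series resistances:
  R'_brass = ln(0.00839/0.00670)/(2πk) = 0.2249/(2π·128) = 2.797×10^-4 m·K/W
  R'_conv,out = 1/(2πr h) = 1/(2π·0.00839·6.02) = 3.151 m·K/W
ΣR = 3.151 m·K/W
ΔT = Q'·ΣR = 16.8 × 3.151 = 52.94 K
Heat flows outward, so T_out = T_in − ΔT = 81.1 − 52.94 = 28.2 °C

T_out = 28.2 °C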